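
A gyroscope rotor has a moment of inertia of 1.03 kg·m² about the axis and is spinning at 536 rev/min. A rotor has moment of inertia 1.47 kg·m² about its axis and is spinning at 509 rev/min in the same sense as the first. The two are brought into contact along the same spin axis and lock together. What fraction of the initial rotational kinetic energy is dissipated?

fraction ≈ 0.000652

The coupling torques are internal; angular momentum about the shared axis is conserved.
Taking A's sense as positive: L = (1.030)(536) + (1.470)(509) = 1300 kg·m²·rpm.
Combined I = 1.030 + 1.470 = 2.500 kg·m².
ω_f = L / I = 1300 / 2.500 = 520.1 rpm.
KE_i = ½ΣIω² = 3711 J; KE_f = ½(2.500)(54.47)² = 3708 J.
Fraction dissipated = (KE_i − KE_f)/KE_i = 0.0006524.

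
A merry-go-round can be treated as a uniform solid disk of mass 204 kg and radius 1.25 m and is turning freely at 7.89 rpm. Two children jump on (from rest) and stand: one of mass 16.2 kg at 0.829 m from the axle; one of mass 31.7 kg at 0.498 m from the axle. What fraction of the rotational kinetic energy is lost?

No external torque acts about the axle; L_before = L_after.
I_p = ½(204)(1.25)² = 159.4 kg·m².
Added inertia Σmr² = (16.2)(0.829)² + (31.7)(0.498)² = 19.00 kg·m²; I_f = 159.4 + 19.00 = 178.4 kg·m².
ω_f = I_p ω_i / I_f = (159.4)(7.89) / 178.4 = 7.050 rpm.
KE_i = ½(159.4)(0.8262 rad/s)² = 54.40 J; KE_f = ½(178.4)(0.7383)² = 48.61 J.
Fraction lost = 0.1065.

fraction ≈ 0.106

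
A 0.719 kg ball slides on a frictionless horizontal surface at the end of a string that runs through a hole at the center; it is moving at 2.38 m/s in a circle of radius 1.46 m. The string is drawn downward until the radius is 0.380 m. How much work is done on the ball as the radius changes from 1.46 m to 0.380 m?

The only horizontal force on the mass is along the cord (radial), so it exerts no torque about the hole and angular momentum m v r is conserved.
v₂ = v₁ r₁ / r₂ = (2.38)(1.46) / (0.380) = 9.144 m/s.
W = ΔKE = ½m(v₂² − v₁²) = 28.02 J.

W ≈ 28.0 J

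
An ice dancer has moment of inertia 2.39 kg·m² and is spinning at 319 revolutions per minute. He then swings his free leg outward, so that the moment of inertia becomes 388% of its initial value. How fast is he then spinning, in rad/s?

ω₂ ≈ 8.61 rad/s

Angular momentum about the spin axis is conserved since the torque about it is zero.
I₂ = 3.88 × 2.39 = 9.273 kg·m².
ω₂ = I₁ω₁ / I₂ = (2.390)(319 rpm) / (9.273) = 82.22 rpm = 8.610 rad/s.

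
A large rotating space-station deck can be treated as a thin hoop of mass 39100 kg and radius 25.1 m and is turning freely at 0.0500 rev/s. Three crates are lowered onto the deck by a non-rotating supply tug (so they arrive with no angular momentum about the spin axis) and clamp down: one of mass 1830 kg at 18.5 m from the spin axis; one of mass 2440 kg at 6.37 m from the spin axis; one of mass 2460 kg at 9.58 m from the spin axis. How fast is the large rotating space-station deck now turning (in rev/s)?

ω_f ≈ 0.0481 rev/s

No external torque acts about the spin axis; L_before = L_after.
I_p = (39100)(25.1)² = 2.463e+07 kg·m².
Added inertia Σmr² = (1830)(18.5)² + (2440)(6.37)² + (2460)(9.58)² = 9.511e+05 kg·m²; I_f = 2.463e+07 + 9.511e+05 = 2.558e+07 kg·m².
ω_f = I_p ω_i / I_f = (2.463e+07)(0.0500) / 2.558e+07 = 0.04814 rev/s.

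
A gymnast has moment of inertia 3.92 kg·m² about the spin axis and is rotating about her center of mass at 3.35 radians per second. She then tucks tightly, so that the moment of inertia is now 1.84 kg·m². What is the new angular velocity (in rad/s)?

ω₂ ≈ 7.14 rad/s

No external torque acts about the spin axis, so angular momentum is conserved.
ω₂ = I₁ω₁ / I₂ = (3.920)(3.35 rad/s) / (1.840) = 7.137 rad/s.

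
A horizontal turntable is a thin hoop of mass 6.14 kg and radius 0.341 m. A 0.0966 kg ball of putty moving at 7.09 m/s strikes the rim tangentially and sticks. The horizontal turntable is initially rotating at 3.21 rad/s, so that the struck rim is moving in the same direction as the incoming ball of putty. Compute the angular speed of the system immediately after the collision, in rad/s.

|ω_f| ≈ 3.48 rad/s

About the axle the impulsive forces during the collision are internal, so angular momentum about that axis is conserved.
I_p = (6.14)(0.341)² = 0.7140 kg·m². Taking the sense of the ball of putty's angular momentum as positive, L_{ball} = m v R = (0.0966)(7.09)(0.341) = 0.2335 kg·m²/s.
L_i = +I_p ω_p + m v R = +(0.7140)(3.21) + 0.2335 = 2.525 kg·m²/s.
After sticking, I_f = I_p + m R² = 0.7140 + (0.0966)(0.341)² = 0.7252 kg·m².
ω_f = L_i / I_f = 2.525 / 0.7252 = 3.482 rad/s.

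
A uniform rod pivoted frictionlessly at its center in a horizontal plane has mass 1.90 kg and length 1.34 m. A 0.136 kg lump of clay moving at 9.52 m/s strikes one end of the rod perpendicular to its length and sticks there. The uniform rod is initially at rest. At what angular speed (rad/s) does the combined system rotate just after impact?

The axle reaction passes through the pivot and exerts no torque about it; angular momentum about the pivot is conserved through the impact.
I_p = (1/12)(1.90)(1.34)² = 0.2843 kg·m². Taking the sense of the lump of clay's angular momentum as positive, L_{lump} = m v R = (0.136)(9.52)(1.34/2) = 0.8675 kg·m²/s.
L_i = 0 + 0.8675 = 0.8675 kg·m²/s.
After sticking, I_f = I_p + m R² = 0.2843 + (0.136)(1.34/2)² = 0.3454 kg·m².
ω_f = L_i / I_f = 0.8675 / 0.3454 = 2.512 rad/s.

|ω_f| ≈ 2.51 rad/s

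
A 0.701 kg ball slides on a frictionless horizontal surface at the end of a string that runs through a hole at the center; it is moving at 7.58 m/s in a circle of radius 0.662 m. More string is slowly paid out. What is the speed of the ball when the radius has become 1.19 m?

v₂ ≈ 4.22 m/s

Central (radial) force ⇒ zero torque about the center ⇒ m v r is constant.
v₂ = v₁ r₁ / r₂ = (7.58)(0.662) / (1.19) = 4.217 m/s.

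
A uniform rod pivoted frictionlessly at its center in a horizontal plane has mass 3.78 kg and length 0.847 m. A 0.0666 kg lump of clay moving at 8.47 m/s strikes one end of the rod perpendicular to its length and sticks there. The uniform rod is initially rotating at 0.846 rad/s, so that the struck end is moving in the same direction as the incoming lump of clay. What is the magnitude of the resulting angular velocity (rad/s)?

|ω_f| ≈ 1.81 rad/s

The axle reaction passes through the pivot and exerts no torque about it; angular momentum about the pivot is conserved through the impact.
I_p = (1/12)(3.78)(0.847)² = 0.2260 kg·m². Taking the sense of the lump of clay's angular momentum as positive, L_{lump} = m v R = (0.0666)(8.47)(0.847/2) = 0.2389 kg·m²/s.
L_i = +I_p ω_p + m v R = +(0.2260)(0.846) + 0.2389 = 0.4301 kg·m²/s.
After sticking, I_f = I_p + m R² = 0.2260 + (0.0666)(0.847/2)² = 0.2379 kg·m².
ω_f = L_i / I_f = 0.4301 / 0.2379 = 1.808 rad/s.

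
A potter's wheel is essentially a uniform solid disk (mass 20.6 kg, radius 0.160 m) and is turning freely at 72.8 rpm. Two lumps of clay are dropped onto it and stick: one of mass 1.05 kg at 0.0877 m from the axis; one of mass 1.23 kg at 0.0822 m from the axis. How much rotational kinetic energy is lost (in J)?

No external torque acts about the axis; L_before = L_after.
I_p = ½(20.6)(0.160)² = 0.2637 kg·m².
Added inertia Σmr² = (1.05)(0.0877)² + (1.23)(0.0822)² = 0.01639 kg·m²; I_f = 0.2637 + 0.01639 = 0.2801 kg·m².
ω_f = I_p ω_i / I_f = (0.2637)(72.8) / 0.2801 = 68.54 rpm.
KE_i = ½(0.2637)(7.624 rad/s)² = 7.662 J; KE_f = ½(0.2801)(7.178)² = 7.214 J.

energy lost ≈ 0.448 J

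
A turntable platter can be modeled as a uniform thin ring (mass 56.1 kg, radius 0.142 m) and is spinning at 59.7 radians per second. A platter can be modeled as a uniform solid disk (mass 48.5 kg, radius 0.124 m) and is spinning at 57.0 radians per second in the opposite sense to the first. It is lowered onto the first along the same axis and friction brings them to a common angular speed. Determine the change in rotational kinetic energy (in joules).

No external torque acts about the common axis, so total angular momentum is conserved.
Moments of inertia: I_A = (56.1)(0.142)² = 1.131 kg·m²; I_B = ½(48.5)(0.124)² = 0.3729 kg·m².
Taking A's sense as positive: L = (1.131)(59.7) − (0.3729)(57.0) = 46.28 kg·m²·rad/s.
Combined I = 1.131 + 0.3729 = 1.504 kg·m².
ω_f = L / I = 46.28 / 1.504 = 30.77 rad/s.
KE_i = ½ΣIω² = 2622 J; KE_f = ½(1.504)(30.77)² = 712.0 J.

ΔKE ≈ -1910 J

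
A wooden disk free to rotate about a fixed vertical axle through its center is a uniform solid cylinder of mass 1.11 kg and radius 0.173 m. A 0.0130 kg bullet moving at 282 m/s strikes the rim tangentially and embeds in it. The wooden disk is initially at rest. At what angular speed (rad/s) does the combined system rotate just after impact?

The axle reaction passes through the axle and exerts no torque about it; angular momentum about the axle is conserved through the impact.
I_p = ½(1.11)(0.173)² = 0.01661 kg·m². Taking the sense of the bullet's angular momentum as positive, L_{bullet} = m v R = (0.0130)(282)(0.173) = 0.6342 kg·m²/s.
L_i = 0 + 0.6342 = 0.6342 kg·m²/s.
After sticking, I_f = I_p + m R² = 0.01661 + (0.0130)(0.173)² = 0.01700 kg·m².
ω_f = L_i / I_f = 0.6342 / 0.01700 = 37.31 rad/s.

|ω_f| ≈ 37.3 rad/s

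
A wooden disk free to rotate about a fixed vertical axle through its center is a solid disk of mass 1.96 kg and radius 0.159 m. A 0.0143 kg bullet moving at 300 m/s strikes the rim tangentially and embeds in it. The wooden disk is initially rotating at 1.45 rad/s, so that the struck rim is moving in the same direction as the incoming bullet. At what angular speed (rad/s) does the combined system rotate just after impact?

|ω_f| ≈ 28.6 rad/s

About the axle the impulsive forces during the collision are internal, so angular momentum about that axis is conserved.
I_p = ½(1.96)(0.159)² = 0.02478 kg·m². Taking the sense of the bullet's angular momentum as positive, L_{bullet} = m v R = (0.0143)(300)(0.159) = 0.6821 kg·m²/s.
L_i = +I_p ω_p + m v R = +(0.02478)(1.45) + 0.6821 = 0.7180 kg·m²/s.
After sticking, I_f = I_p + m R² = 0.02478 + (0.0143)(0.159)² = 0.02514 kg·m².
ω_f = L_i / I_f = 0.7180 / 0.02514 = 28.56 rad/s.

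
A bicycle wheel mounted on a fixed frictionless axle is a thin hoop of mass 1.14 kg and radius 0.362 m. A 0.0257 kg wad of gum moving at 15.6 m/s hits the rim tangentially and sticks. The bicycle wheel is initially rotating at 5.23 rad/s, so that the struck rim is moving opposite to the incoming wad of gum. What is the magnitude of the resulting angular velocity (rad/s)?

About the axle the impulsive forces during the collision are internal, so angular momentum about that axis is conserved.
I_p = (1.14)(0.362)² = 0.1494 kg·m². Taking the sense of the wad of gum's angular momentum as positive, L_{wad} = m v R = (0.0257)(15.6)(0.362) = 0.1451 kg·m²/s.
L_i = −I_p ω_p + m v R = −(0.1494)(5.23) + 0.1451 = -0.6362 kg·m²/s.
After sticking, I_f = I_p + m R² = 0.1494 + (0.0257)(0.362)² = 0.1528 kg·m².
ω_f = L_i / I_f = -0.6362 / 0.1528 = -4.165 rad/s.

|ω_f| ≈ 4.16 rad/s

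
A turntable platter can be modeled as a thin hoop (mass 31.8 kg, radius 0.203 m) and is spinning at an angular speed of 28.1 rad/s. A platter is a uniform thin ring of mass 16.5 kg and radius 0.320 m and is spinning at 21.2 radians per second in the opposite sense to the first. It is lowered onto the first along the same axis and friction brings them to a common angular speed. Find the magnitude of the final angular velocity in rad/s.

|ω_f| ≈ 0.335 rad/s

No external torque acts about the common axis, so total angular momentum is conserved.
Moments of inertia: I_A = (31.8)(0.203)² = 1.310 kg·m²; I_B = (16.5)(0.320)² = 1.690 kg·m².
Taking A's sense as positive: L = (1.310)(28.1) − (1.690)(21.2) = 1.004 kg·m²·rad/s.
Combined I = 1.310 + 1.690 = 3.000 kg·m².
ω_f = L / I = 1.004 / 3.000 = 0.3347 rad/s.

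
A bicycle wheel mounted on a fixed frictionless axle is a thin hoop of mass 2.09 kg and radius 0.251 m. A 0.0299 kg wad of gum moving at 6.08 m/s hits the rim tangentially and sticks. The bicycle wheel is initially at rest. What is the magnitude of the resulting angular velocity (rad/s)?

|ω_f| ≈ 0.342 rad/s

The axle reaction passes through the axle and exerts no torque about it; angular momentum about the axle is conserved through the impact.
I_p = (2.09)(0.251)² = 0.1317 kg·m². Taking the sense of the wad of gum's angular momentum as positive, L_{wad} = m v R = (0.0299)(6.08)(0.251) = 0.04563 kg·m²/s.
L_i = 0 + 0.04563 = 0.04563 kg·m²/s.
After sticking, I_f = I_p + m R² = 0.1317 + (0.0299)(0.251)² = 0.1336 kg·m².
ω_f = L_i / I_f = 0.04563 / 0.1336 = 0.3417 rad/s.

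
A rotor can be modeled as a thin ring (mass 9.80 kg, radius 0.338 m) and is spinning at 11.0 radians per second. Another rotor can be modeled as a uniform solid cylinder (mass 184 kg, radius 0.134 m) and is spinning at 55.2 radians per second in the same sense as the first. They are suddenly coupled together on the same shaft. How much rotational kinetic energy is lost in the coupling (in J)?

The coupling torques are internal; angular momentum about the shared axis is conserved.
Moments of inertia: I_A = (9.80)(0.338)² = 1.120 kg·m²; I_B = ½(184)(0.134)² = 1.652 kg·m².
Taking A's sense as positive: L = (1.120)(11.0) + (1.652)(55.2) = 103.5 kg·m²·rad/s.
Combined I = 1.120 + 1.652 = 2.772 kg·m².
ω_f = L / I = 103.5 / 2.772 = 37.34 rad/s.
KE_i = ½ΣIω² = 2585 J; KE_f = ½(2.772)(37.34)² = 1933 J.

ΔKE lost ≈ 652 J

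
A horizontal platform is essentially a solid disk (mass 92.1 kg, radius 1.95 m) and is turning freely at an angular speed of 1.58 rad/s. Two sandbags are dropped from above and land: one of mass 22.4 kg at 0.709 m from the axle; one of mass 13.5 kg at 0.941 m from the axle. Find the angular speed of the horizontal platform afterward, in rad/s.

ω_f ≈ 1.40 rad/s

The added mass arrives with no angular momentum about the axle, and any external torque about the axle is negligible, so the system's angular momentum is conserved.
I_p = ½(92.1)(1.95)² = 175.1 kg·m².
Added inertia Σmr² = (22.4)(0.709)² + (13.5)(0.941)² = 23.21 kg·m²; I_f = 175.1 + 23.21 = 198.3 kg·m².
ω_f = I_p ω_i / I_f = (175.1)(1.58) / 198.3 = 1.395 rad/s.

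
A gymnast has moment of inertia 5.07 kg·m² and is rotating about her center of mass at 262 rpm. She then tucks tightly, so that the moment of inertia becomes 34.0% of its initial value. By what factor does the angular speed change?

With no external torque about the axis, L is conserved: I₁ω₁ = I₂ω₂.
I₂ = 0.340 × 5.07 = 1.724 kg·m².
ω₂/ω₁ = I₁/I₂ = 5.070 / 1.724 = 2.941.

ω₂/ω₁ ≈ 2.94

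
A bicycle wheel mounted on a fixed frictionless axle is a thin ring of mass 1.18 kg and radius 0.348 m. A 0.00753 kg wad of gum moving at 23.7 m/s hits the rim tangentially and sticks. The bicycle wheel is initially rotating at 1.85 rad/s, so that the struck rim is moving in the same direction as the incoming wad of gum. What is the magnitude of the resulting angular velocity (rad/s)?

About the axle the impulsive forces during the collision are internal, so angular momentum about that axis is conserved.
I_p = (1.18)(0.348)² = 0.1429 kg·m². Taking the sense of the wad of gum's angular momentum as positive, L_{wad} = m v R = (0.00753)(23.7)(0.348) = 0.06210 kg·m²/s.
L_i = +I_p ω_p + m v R = +(0.1429)(1.85) + 0.06210 = 0.3265 kg·m²/s.
After sticking, I_f = I_p + m R² = 0.1429 + (0.00753)(0.348)² = 0.1438 kg·m².
ω_f = L_i / I_f = 0.3265 / 0.1438 = 2.270 rad/s.

|ω_f| ≈ 2.27 rad/s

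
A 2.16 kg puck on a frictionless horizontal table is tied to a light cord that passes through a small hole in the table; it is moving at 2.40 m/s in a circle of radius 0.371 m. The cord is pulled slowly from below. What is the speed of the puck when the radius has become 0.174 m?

v₂ ≈ 5.12 m/s

Central (radial) force ⇒ zero torque about the center ⇒ m v r is constant.
v₂ = v₁ r₁ / r₂ = (2.40)(0.371) / (0.174) = 5.117 m/s.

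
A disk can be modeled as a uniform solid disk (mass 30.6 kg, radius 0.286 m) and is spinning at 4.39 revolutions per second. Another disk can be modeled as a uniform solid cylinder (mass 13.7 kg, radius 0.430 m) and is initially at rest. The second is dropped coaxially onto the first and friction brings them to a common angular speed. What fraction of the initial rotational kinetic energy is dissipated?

fraction ≈ 0.503

The coupling torques are internal; angular momentum about the shared axis is conserved.
Moments of inertia: I_A = ½(30.6)(0.286)² = 1.251 kg·m²; I_B = ½(13.7)(0.430)² = 1.267 kg·m².
Taking A's sense as positive: L = (1.251)(4.39) = 5.494 kg·m²·rev/s.
Combined I = 1.251 + 1.267 = 2.518 kg·m².
ω_f = L / I = 5.494 / 2.518 = 2.182 rev/s.
KE_i = ½ΣIω² = 476.1 J; KE_f = ½(2.518)(13.71)² = 236.6 J.
Fraction dissipated = (KE_i − KE_f)/KE_i = 0.5030.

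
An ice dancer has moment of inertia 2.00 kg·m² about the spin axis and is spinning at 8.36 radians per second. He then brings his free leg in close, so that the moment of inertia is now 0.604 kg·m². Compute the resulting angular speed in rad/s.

No external torque acts about the spin axis, so angular momentum is conserved.
ω₂ = I₁ω₁ / I₂ = (2.000)(8.36 rad/s) / (0.6040) = 27.68 rad/s.

ω₂ ≈ 27.7 rad/s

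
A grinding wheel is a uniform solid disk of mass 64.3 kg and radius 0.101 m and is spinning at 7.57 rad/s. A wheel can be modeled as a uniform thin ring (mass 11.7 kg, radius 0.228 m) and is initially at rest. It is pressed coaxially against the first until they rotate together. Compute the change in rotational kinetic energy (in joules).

ΔKE ≈ -6.10 J

The coupling torques are internal; angular momentum about the shared axis is conserved.
Moments of inertia: I_A = ½(64.3)(0.101)² = 0.3280 kg·m²; I_B = (11.7)(0.228)² = 0.6082 kg·m².
Taking A's sense as positive: L = (0.3280)(7.57) = 2.483 kg·m²·rad/s.
Combined I = 0.3280 + 0.6082 = 0.9362 kg·m².
ω_f = L / I = 2.483 / 0.9362 = 2.652 rad/s.
KE_i = ½ΣIω² = 9.397 J; KE_f = ½(0.9362)(2.652)² = 3.292 J.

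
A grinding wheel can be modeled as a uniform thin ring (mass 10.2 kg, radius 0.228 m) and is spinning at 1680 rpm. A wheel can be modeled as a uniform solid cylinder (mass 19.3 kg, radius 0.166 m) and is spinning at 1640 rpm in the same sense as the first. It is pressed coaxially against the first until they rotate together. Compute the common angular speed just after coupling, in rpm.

|ω_f| ≈ 1670 rpm

No external torque acts about the common axis, so total angular momentum is conserved.
Moments of inertia: I_A = (10.2)(0.228)² = 0.5302 kg·m²; I_B = ½(19.3)(0.166)² = 0.2659 kg·m².
Taking A's sense as positive: L = (0.5302)(1680) + (0.2659)(1640) = 1327 kg·m²·rpm.
Combined I = 0.5302 + 0.2659 = 0.7962 kg·m².
ω_f = L / I = 1327 / 0.7962 = 1667 rpm.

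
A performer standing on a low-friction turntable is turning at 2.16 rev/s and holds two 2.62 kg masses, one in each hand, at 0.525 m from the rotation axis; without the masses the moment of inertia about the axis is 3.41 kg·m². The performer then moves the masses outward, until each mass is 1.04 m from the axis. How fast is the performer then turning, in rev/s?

No external torque acts about the spin axis, so angular momentum is conserved.
I₁ = 3.41 + 2(2.62)(0.525)² = 4.854 kg·m²; I₂ = 3.41 + 2(2.62)(1.04)² = 9.078 kg·m².
ω₂ = I₁ω₁ / I₂ = (4.854)(2.16 rev/s) / (9.078) = 1.155 rev/s.

ω₂ ≈ 1.16 rev/s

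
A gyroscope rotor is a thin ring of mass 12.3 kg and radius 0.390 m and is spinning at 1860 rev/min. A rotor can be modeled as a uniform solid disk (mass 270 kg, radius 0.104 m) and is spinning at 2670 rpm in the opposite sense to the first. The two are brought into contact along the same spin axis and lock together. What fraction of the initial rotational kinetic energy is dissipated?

No external torque acts about the common axis, so total angular momentum is conserved.
Moments of inertia: I_A = (12.3)(0.390)² = 1.871 kg·m²; I_B = ½(270)(0.104)² = 1.460 kg·m².
Taking A's sense as positive: L = (1.871)(1860) − (1.460)(2670) = -418.9 kg·m²·rpm.
Combined I = 1.871 + 1.460 = 3.331 kg·m².
ω_f = L / I = -418.9 / 3.331 = -125.8 rpm.
KE_i = ½ΣIω² = 92560 J; KE_f = ½(3.331)(13.17)² = 288.8 J.
Fraction dissipated = (KE_i − KE_f)/KE_i = 0.9969.

fraction ≈ 0.997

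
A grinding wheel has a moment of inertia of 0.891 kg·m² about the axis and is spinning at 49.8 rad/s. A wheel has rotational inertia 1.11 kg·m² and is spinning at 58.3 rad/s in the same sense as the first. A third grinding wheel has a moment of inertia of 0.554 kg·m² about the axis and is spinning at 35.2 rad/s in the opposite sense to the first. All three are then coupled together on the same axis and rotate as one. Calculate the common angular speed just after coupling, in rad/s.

|ω_f| ≈ 35.1 rad/s

The coupling torques are internal; angular momentum about the shared axis is conserved.
Taking A's sense as positive: L = (0.8910)(49.8) + (1.110)(58.3) − (0.5540)(35.2) = 89.58 kg·m²·rad/s.
Combined I = 0.8910 + 1.110 + 0.5540 = 2.555 kg·m².
ω_f = L / I = 89.58 / 2.555 = 35.06 rad/s.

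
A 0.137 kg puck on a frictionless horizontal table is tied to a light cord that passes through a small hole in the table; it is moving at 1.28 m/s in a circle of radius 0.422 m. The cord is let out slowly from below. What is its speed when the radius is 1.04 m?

v₂ ≈ 0.519 m/s

The only horizontal force on the mass is along the cord (radial), so it exerts no torque about the hole and angular momentum m v r is conserved.
v₂ = v₁ r₁ / r₂ = (1.28)(0.422) / (1.04) = 0.5194 m/s.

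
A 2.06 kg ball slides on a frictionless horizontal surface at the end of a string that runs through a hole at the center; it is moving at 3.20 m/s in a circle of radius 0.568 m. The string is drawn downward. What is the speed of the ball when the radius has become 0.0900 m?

v₂ ≈ 20.2 m/s

Central (radial) force ⇒ zero torque about the center ⇒ m v r is constant.
v₂ = v₁ r₁ / r₂ = (3.20)(0.568) / (0.0900) = 20.20 m/s.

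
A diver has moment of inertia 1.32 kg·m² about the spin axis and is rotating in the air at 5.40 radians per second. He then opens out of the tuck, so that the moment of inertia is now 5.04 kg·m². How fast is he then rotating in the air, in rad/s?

No external torque acts about the spin axis, so angular momentum is conserved.
ω₂ = I₁ω₁ / I₂ = (1.320)(5.40 rad/s) / (5.040) = 1.414 rad/s.

ω₂ ≈ 1.41 rad/s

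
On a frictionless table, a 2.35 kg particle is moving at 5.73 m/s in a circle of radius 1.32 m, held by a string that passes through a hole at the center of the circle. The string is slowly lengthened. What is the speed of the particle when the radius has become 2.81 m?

The only horizontal force on the mass is along the cord (radial), so it exerts no torque about the hole and angular momentum m v r is conserved.
v₂ = v₁ r₁ / r₂ = (5.73)(1.32) / (2.81) = 2.692 m/s.

v₂ ≈ 2.69 m/s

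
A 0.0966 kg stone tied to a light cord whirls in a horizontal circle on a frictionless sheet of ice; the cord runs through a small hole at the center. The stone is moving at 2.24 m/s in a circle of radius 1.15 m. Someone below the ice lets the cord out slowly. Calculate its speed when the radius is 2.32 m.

Central (radial) force ⇒ zero torque about the center ⇒ m v r is constant.
v₂ = v₁ r₁ / r₂ = (2.24)(1.15) / (2.32) = 1.110 m/s.

v₂ ≈ 1.11 m/s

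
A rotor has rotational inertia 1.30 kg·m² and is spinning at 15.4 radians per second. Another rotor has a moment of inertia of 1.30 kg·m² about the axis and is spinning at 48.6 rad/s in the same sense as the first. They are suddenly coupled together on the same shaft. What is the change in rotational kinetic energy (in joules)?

The coupling torques are internal; angular momentum about the shared axis is conserved.
Taking A's sense as positive: L = (1.300)(15.4) + (1.300)(48.6) = 83.20 kg·m²·rad/s.
Combined I = 1.300 + 1.300 = 2.600 kg·m².
ω_f = L / I = 83.20 / 2.600 = 32.00 rad/s.
KE_i = ½ΣIω² = 1689 J; KE_f = ½(2.600)(32.00)² = 1331 J.

ΔKE ≈ -358 J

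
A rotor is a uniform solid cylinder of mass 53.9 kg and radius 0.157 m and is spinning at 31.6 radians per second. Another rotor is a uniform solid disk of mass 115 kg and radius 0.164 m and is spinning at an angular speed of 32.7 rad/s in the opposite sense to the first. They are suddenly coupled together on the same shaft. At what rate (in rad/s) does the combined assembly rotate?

|ω_f| ≈ 13.4 rad/s

The coupling torques are internal; angular momentum about the shared axis is conserved.
Moments of inertia: I_A = ½(53.9)(0.157)² = 0.6643 kg·m²; I_B = ½(115)(0.164)² = 1.547 kg·m².
Taking A's sense as positive: L = (0.6643)(31.6) − (1.547)(32.7) = -29.58 kg·m²·rad/s.
Combined I = 0.6643 + 1.547 = 2.211 kg·m².
ω_f = L / I = -29.58 / 2.211 = -13.38 rad/s.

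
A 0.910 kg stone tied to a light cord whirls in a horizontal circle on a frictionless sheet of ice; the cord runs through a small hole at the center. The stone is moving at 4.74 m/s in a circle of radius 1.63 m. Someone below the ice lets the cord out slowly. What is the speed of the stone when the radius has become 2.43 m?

The only horizontal force on the mass is along the cord (radial), so it exerts no torque about the hole and angular momentum m v r is conserved.
v₂ = v₁ r₁ / r₂ = (4.74)(1.63) / (2.43) = 3.180 m/s.

v₂ ≈ 3.18 m/s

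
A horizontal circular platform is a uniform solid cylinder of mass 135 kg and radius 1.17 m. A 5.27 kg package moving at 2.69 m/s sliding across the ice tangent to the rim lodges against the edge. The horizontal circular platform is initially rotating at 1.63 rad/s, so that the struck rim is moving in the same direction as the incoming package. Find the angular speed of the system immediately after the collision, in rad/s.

About the central axle the impulsive forces during the collision are internal, so angular momentum about that axis is conserved.
I_p = ½(135)(1.17)² = 92.40 kg·m². Taking the sense of the package's angular momentum as positive, L_{package} = m v R = (5.27)(2.69)(1.17) = 16.59 kg·m²/s.
L_i = +I_p ω_p + m v R = +(92.40)(1.63) + 16.59 = 167.2 kg·m²/s.
After sticking, I_f = I_p + m R² = 92.40 + (5.27)(1.17)² = 99.61 kg·m².
ω_f = L_i / I_f = 167.2 / 99.61 = 1.678 rad/s.

|ω_f| ≈ 1.68 rad/s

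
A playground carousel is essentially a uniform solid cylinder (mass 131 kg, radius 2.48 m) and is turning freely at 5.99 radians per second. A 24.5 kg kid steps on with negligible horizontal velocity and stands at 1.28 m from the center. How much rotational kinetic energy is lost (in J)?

energy lost ≈ 655 J

The added mass arrives with no angular momentum about the center, and any external torque about the center is negligible, so the system's angular momentum is conserved.
I_p = ½(131)(2.48)² = 402.9 kg·m².
Added inertia Σmr² = (24.5)(1.28)² = 40.14 kg·m²; I_f = 402.9 + 40.14 = 443.0 kg·m².
ω_f = I_p ω_i / I_f = (402.9)(5.99) / 443.0 = 5.447 rad/s.
KE_i = ½(402.9)(5.990 rad/s)² = 7227 J; KE_f = ½(443.0)(5.447)² = 6572 J.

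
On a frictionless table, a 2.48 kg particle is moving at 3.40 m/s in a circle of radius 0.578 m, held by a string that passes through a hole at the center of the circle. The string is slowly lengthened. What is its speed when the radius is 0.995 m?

v₂ ≈ 1.98 m/s

The only horizontal force on the mass is along the cord (radial), so it exerts no torque about the hole and angular momentum m v r is conserved.
v₂ = v₁ r₁ / r₂ = (3.40)(0.578) / (0.995) = 1.975 m/s.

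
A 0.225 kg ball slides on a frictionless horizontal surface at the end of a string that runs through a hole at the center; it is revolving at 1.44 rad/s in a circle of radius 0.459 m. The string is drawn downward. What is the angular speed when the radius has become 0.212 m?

No torque about the axis ⇒ m r₁² ω₁ = m r₂² ω₂.
ω₂ = ω₁ (r₁/r₂)² = (1.44)(0.459/0.212)² = 6.750 rad/s.

ω₂ ≈ 6.75 rad/s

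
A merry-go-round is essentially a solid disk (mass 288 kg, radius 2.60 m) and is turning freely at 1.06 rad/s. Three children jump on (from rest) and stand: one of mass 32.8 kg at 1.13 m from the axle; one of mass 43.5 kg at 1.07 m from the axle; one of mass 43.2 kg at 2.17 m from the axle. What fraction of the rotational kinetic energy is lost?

fraction ≈ 0.233

No external torque acts about the axle; L_before = L_after.
I_p = ½(288)(2.60)² = 973.4 kg·m².
Added inertia Σmr² = (32.8)(1.13)² + (43.5)(1.07)² + (43.2)(2.17)² = 295.1 kg·m²; I_f = 973.4 + 295.1 = 1269 kg·m².
ω_f = I_p ω_i / I_f = (973.4)(1.06) / 1269 = 0.8134 rad/s.
KE_i = ½(973.4)(1.060 rad/s)² = 546.9 J; KE_f = ½(1269)(0.8134)² = 419.7 J.
Fraction lost = 0.2326.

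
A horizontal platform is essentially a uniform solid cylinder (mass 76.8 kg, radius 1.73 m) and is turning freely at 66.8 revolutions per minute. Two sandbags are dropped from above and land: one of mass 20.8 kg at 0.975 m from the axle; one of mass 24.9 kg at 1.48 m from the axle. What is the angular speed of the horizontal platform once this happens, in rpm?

No external torque acts about the axle; L_before = L_after.
I_p = ½(76.8)(1.73)² = 114.9 kg·m².
Added inertia Σmr² = (20.8)(0.975)² + (24.9)(1.48)² = 74.31 kg·m²; I_f = 114.9 + 74.31 = 189.2 kg·m².
ω_f = I_p ω_i / I_f = (114.9)(66.8) / 189.2 = 40.57 rpm.

ω_f ≈ 40.6 rpm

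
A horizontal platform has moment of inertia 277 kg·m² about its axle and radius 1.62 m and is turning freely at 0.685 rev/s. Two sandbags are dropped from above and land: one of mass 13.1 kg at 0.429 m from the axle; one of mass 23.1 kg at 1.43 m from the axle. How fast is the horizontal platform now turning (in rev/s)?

ω_f ≈ 0.581 rev/s

No external torque acts about the axle; L_before = L_after.
Added inertia Σmr² = (13.1)(0.429)² + (23.1)(1.43)² = 49.65 kg·m²; I_f = 277.0 + 49.65 = 326.6 kg·m².
ω_f = I_p ω_i / I_f = (277.0)(0.685) / 326.6 = 0.5809 rev/s.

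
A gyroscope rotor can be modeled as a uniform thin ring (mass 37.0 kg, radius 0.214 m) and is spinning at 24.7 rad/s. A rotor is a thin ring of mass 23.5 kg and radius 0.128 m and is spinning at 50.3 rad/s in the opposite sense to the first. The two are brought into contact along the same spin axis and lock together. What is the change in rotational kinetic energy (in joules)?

No external torque acts about the common axis, so total angular momentum is conserved.
Moments of inertia: I_A = (37.0)(0.214)² = 1.694 kg·m²; I_B = (23.5)(0.128)² = 0.3850 kg·m².
Taking A's sense as positive: L = (1.694)(24.7) − (0.3850)(50.3) = 22.49 kg·m²·rad/s.
Combined I = 1.694 + 0.3850 = 2.079 kg·m².
ω_f = L / I = 22.49 / 2.079 = 10.81 rad/s.
KE_i = ½ΣIω² = 1004 J; KE_f = ½(2.079)(10.81)² = 121.6 J.

ΔKE ≈ -882 J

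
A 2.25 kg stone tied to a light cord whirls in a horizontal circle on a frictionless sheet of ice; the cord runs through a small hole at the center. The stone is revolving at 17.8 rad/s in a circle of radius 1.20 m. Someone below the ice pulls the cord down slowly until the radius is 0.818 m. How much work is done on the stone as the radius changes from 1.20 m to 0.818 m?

The constraining force is radial, so m r² ω about the center is conserved.
ω₂ = ω₁ (r₁/r₂)² = (17.8)(1.20/0.818)² = 38.31 rad/s.
W = ΔKE = ½m(v₂² − v₁²) = 591.3 J.

W ≈ 591 J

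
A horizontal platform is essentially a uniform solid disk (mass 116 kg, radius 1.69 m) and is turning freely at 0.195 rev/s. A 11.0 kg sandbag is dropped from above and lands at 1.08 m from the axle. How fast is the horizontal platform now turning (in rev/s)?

ω_f ≈ 0.181 rev/s

No external torque acts about the axle; L_before = L_after.
I_p = ½(116)(1.69)² = 165.7 kg·m².
Added inertia Σmr² = (11.0)(1.08)² = 12.83 kg·m²; I_f = 165.7 + 12.83 = 178.5 kg·m².
ω_f = I_p ω_i / I_f = (165.7)(0.195) / 178.5 = 0.1810 rev/s.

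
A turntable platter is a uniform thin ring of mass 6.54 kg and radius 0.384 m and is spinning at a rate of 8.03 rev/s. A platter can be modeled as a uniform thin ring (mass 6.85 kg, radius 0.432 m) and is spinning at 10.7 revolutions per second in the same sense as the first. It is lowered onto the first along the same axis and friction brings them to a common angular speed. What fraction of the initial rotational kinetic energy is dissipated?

fraction ≈ 0.0188

No external torque acts about the common axis, so total angular momentum is conserved.
Moments of inertia: I_A = (6.54)(0.384)² = 0.9644 kg·m²; I_B = (6.85)(0.432)² = 1.278 kg·m².
Taking A's sense as positive: L = (0.9644)(8.03) + (1.278)(10.7) = 21.42 kg·m²·rev/s.
Combined I = 0.9644 + 1.278 = 2.243 kg·m².
ω_f = L / I = 21.42 / 2.243 = 9.552 rev/s.
KE_i = ½ΣIω² = 4116 J; KE_f = ½(2.243)(60.02)² = 4039 J.
Fraction dissipated = (KE_i − KE_f)/KE_i = 0.01879.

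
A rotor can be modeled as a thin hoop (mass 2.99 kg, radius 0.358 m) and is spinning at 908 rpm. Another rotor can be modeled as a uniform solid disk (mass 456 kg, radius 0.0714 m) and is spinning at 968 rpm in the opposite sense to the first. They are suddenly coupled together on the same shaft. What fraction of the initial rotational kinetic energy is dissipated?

fraction ≈ 0.722

The coupling torques are internal; angular momentum about the shared axis is conserved.
Moments of inertia: I_A = (2.99)(0.358)² = 0.3832 kg·m²; I_B = ½(456)(0.0714)² = 1.162 kg·m².
Taking A's sense as positive: L = (0.3832)(908) − (1.162)(968) = -777.2 kg·m²·rpm.
Combined I = 0.3832 + 1.162 = 1.546 kg·m².
ω_f = L / I = -777.2 / 1.546 = -502.9 rpm.
KE_i = ½ΣIω² = 7704 J; KE_f = ½(1.546)(52.66)² = 2143 J.
Fraction dissipated = (KE_i − KE_f)/KE_i = 0.7219.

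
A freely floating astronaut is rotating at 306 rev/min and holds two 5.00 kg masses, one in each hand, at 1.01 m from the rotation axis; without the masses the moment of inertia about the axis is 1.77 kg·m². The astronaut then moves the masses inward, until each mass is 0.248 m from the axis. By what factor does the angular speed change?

No external torque acts about the spin axis, so angular momentum is conserved.
I₁ = 1.77 + 2(5.00)(1.01)² = 11.97 kg·m²; I₂ = 1.77 + 2(5.00)(0.248)² = 2.385 kg·m².
ω₂/ω₁ = I₁/I₂ = 11.97 / 2.385 = 5.019.

ω₂/ω₁ ≈ 5.02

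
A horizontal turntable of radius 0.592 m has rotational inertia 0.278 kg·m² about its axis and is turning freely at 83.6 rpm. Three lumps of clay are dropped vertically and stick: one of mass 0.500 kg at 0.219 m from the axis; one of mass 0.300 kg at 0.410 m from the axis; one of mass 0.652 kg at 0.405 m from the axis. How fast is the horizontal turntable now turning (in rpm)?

ω_f ≈ 50.6 rpm

The added mass arrives with no angular momentum about the axis, and any external torque about the axis is negligible, so the system's angular momentum is conserved.
Added inertia Σmr² = (0.500)(0.219)² + (0.300)(0.410)² + (0.652)(0.405)² = 0.1814 kg·m²; I_f = 0.2780 + 0.1814 = 0.4594 kg·m².
ω_f = I_p ω_i / I_f = (0.2780)(83.6) / 0.4594 = 50.59 rpm.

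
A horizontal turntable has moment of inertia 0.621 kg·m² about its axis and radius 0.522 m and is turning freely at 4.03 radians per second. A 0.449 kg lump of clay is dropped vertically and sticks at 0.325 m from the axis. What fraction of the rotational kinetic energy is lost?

fraction ≈ 0.0710

The added mass arrives with no angular momentum about the axis, and any external torque about the axis is negligible, so the system's angular momentum is conserved.
Added inertia Σmr² = (0.449)(0.325)² = 0.04743 kg·m²; I_f = 0.6210 + 0.04743 = 0.6684 kg·m².
ω_f = I_p ω_i / I_f = (0.6210)(4.03) / 0.6684 = 3.744 rad/s.
KE_i = ½(0.6210)(4.030 rad/s)² = 5.043 J; KE_f = ½(0.6684)(3.744)² = 4.685 J.
Fraction lost = 0.07095.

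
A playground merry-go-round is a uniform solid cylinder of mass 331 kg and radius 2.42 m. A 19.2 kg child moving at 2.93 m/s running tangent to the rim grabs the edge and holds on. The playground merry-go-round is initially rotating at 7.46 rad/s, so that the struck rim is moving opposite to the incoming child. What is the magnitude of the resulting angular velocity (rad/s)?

About the axle the impulsive forces during the collision are internal, so angular momentum about that axis is conserved.
I_p = ½(331)(2.42)² = 969.2 kg·m². Taking the sense of the child's angular momentum as positive, L_{child} = m v R = (19.2)(2.93)(2.42) = 136.1 kg·m²/s.
L_i = −I_p ω_p + m v R = −(969.2)(7.46) + 136.1 = -7094 kg·m²/s.
After sticking, I_f = I_p + m R² = 969.2 + (19.2)(2.42)² = 1082 kg·m².
ω_f = L_i / I_f = -7094 / 1082 = -6.559 rad/s.

|ω_f| ≈ 6.56 rad/s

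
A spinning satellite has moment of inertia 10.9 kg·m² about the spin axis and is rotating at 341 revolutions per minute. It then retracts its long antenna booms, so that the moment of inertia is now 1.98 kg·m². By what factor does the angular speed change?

No external torque acts about the spin axis, so angular momentum is conserved.
ω₂/ω₁ = I₁/I₂ = 10.90 / 1.980 = 5.505.

ω₂/ω₁ ≈ 5.51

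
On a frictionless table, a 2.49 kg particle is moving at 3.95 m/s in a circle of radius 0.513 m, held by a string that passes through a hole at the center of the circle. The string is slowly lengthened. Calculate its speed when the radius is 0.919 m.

v₂ ≈ 2.20 m/s

The only horizontal force on the mass is along the cord (radial), so it exerts no torque about the hole and angular momentum m v r is conserved.
v₂ = v₁ r₁ / r₂ = (3.95)(0.513) / (0.919) = 2.205 m/s.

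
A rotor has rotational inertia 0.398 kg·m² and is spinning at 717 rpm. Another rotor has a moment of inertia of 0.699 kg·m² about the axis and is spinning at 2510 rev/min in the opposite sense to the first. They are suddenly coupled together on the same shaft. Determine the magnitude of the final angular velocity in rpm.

No external torque acts about the common axis, so total angular momentum is conserved.
Taking A's sense as positive: L = (0.3980)(717) − (0.6990)(2510) = -1469 kg·m²·rpm.
Combined I = 0.3980 + 0.6990 = 1.097 kg·m².
ω_f = L / I = -1469 / 1.097 = -1339 rpm.

|ω_f| ≈ 1340 rpm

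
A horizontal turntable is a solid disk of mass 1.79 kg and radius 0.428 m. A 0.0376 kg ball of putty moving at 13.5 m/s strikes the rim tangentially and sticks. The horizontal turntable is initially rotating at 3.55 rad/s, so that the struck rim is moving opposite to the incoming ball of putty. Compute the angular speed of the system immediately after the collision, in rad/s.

|ω_f| ≈ 2.14 rad/s

About the axle the impulsive forces during the collision are internal, so angular momentum about that axis is conserved.
I_p = ½(1.79)(0.428)² = 0.1639 kg·m². Taking the sense of the ball of putty's angular momentum as positive, L_{ball} = m v R = (0.0376)(13.5)(0.428) = 0.2173 kg·m²/s.
L_i = −I_p ω_p + m v R = −(0.1639)(3.55) + 0.2173 = -0.3648 kg·m²/s.
After sticking, I_f = I_p + m R² = 0.1639 + (0.0376)(0.428)² = 0.1708 kg·m².
ω_f = L_i / I_f = -0.3648 / 0.1708 = -2.135 rad/s.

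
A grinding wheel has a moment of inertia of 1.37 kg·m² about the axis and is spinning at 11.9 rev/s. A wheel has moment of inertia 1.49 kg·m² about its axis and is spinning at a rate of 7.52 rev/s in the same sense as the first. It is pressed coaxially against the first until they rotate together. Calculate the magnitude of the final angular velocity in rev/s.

|ω_f| ≈ 9.62 rev/s

No external torque acts about the common axis, so total angular momentum is conserved.
Taking A's sense as positive: L = (1.370)(11.9) + (1.490)(7.52) = 27.51 kg·m²·rev/s.
Combined I = 1.370 + 1.490 = 2.860 kg·m².
ω_f = L / I = 27.51 / 2.860 = 9.618 rev/s.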